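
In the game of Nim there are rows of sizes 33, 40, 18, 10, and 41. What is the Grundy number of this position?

56

Nim-sum: 33 ⊕ 40 ⊕ 18 ⊕ 10 ⊕ 41 = 56.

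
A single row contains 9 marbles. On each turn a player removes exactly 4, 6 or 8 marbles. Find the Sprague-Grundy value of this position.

2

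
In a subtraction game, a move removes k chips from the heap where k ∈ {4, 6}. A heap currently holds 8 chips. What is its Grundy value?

Build the Grundy sequence with g(k) = mex{g(k−s) : s ∈ {4, 6}, s ≤ k}:
k:     0  1  2  3  4  5  6  7  8
g(k):  0  0  0  0  1  1  1  1  2
So g(8) = 2.

2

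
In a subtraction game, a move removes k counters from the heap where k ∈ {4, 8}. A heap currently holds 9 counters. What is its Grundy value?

Build the Grundy sequence with g(k) = mex{g(k−s) : s ∈ {4, 8}, s ≤ k}:
k:     0  1  2  3  4  5  6  7  8  9
g(k):  0  0  0  0  1  1  1  1  2  2
So g(9) = 2.

2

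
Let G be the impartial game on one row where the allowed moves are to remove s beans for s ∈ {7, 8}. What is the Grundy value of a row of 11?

1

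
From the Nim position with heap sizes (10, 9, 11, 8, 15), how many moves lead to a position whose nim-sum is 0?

5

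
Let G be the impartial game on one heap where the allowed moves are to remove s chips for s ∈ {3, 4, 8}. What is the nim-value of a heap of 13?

0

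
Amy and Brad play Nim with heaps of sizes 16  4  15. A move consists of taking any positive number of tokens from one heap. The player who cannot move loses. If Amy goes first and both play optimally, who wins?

Amy wins

Nim-sum: 16 ⊕ 4 ⊕ 15 = 27.
The nim-sum is 27 ≠ 0, so this is an N-position: the player to move can win; Amy has a winning move.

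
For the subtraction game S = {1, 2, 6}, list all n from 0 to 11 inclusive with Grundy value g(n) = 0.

0, 3, 7, 10

Compute g(0), g(1), … for moves {1, 2, 6}:
k:     0  1  2  3  4  5  6  7  8  9 10 11
g(k):  0  1  2  0  1  2  3  0  1  2  0  1
The P-positions (g = 0) in 0..11 are 0, 3, 7, 10.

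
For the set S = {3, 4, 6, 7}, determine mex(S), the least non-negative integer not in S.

0

0 is not in the set, so the mex is 0.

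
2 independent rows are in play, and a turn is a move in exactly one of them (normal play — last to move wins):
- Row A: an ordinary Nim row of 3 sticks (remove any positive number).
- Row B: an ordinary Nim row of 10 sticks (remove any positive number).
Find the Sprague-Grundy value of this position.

Row A is a plain Nim row of size 3, so its Grundy value is 3.
Row B is a plain Nim row of size 10, so its Grundy value is 10.
By the Sprague-Grundy theorem, the Grundy value of a sum of independent games is the XOR of the component values.
Combined value = 3 XOR 10 = 9.

9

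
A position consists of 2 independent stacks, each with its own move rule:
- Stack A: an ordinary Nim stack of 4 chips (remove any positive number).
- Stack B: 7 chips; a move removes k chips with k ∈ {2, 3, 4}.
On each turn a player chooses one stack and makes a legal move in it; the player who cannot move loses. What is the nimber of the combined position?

4

Stack A is a plain Nim stack of size 4, so its Grundy value is 4.
Grundy values for stack B (subtraction set {2, 3, 4}):
g(0) = mex{} = 0
g(1) = mex{} = 0
g(2) = mex{0} = 1
g(3) = mex{0} = 1
g(4) = mex{0,1} = 2
g(5) = mex{0,1} = 2
g(6) = mex{1,2} = 0
g(7) = mex{1,2} = 0
So g(7) = 0.
The value of a disjunctive sum is the nim-sum of the parts.
Combined value = 4 ⊕ 0 = 4.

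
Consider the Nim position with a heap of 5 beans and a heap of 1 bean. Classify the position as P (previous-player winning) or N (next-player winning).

Compute the nim-sum pairwise:
5 XOR 1 = 4
The nim-sum is 4 ≠ 0, so this is an N-position: the player to move can win.

N-position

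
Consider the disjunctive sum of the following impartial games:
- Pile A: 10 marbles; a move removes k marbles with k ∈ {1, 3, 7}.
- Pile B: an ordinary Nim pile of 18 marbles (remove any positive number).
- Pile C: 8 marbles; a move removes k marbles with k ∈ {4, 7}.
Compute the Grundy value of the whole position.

16

Grundy values for pile A (subtraction set {1, 3, 7}):
g(0) = mex{} = 0
g(1) = mex{0} = 1
g(2) = mex{1} = 0
g(3) = mex{0} = 1
g(4) = mex{1} = 0
g(5) = mex{0} = 1
g(6) = mex{1} = 0
g(7) = mex{0} = 1
g(8) = mex{1} = 0
g(9) = mex{0} = 1
g(10) = mex{1} = 0
So g(10) = 0.
Pile B is a plain Nim pile of size 18, so its Grundy value is 18.
Build the Grundy sequence for pile C with g(k) = mex{g(k−s) : s ∈ {4, 7}, s ≤ k}:
g(0) = mex{} = 0
g(1) = mex{} = 0
g(2) = mex{} = 0
g(3) = mex{} = 0
g(4) = mex{0} = 1
g(5) = mex{0} = 1
g(6) = mex{0} = 1
g(7) = mex{0} = 1
g(8) = mex{0,1} = 2
So g(8) = 2.
By the Sprague-Grundy theorem, the Grundy value of a sum of independent games is the XOR of the component values.
Combined value = 0 ⊕ 18 ⊕ 2 = 16.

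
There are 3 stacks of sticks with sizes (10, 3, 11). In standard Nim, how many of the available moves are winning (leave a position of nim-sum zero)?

3

Bitwise XOR of the heap sizes:
  1010  (10)
  0011  (3)
  1011  (11)
  ----
  0010  (2)
The overall nim-sum is X = 2. A stack of size p has a winning move iff p XOR X < p (reduce it to p XOR X).
  10: 10 XOR 2 = 8 < 10 — winning move (to 8).
  3: 3 XOR 2 = 1 < 3 — winning move (to 1).
  11: 11 XOR 2 = 9 < 11 — winning move (to 9).
That gives 3 winning moves.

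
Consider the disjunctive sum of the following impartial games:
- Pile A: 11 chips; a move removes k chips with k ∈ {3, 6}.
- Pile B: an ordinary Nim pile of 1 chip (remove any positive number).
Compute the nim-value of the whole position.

1

Build the Grundy sequence for pile A with g(k) = mex{g(k−s) : s ∈ {3, 6}, s ≤ k}:
g(0) = mex{} = 0
g(1) = mex{} = 0
g(2) = mex{} = 0
g(3) = mex{0} = 1
g(4) = mex{0} = 1
g(5) = mex{0} = 1
g(6) = mex{0,1} = 2
g(7) = mex{0,1} = 2
g(8) = mex{0,1} = 2
g(9) = mex{1,2} = 0
g(10) = mex{1,2} = 0
g(11) = mex{1,2} = 0
So g(11) = 0.
Pile B is a plain Nim pile of size 1, so its Grundy value is 1.
The value of a disjunctive sum is the nim-sum of the parts.
Combined value = 0 XOR 1 = 1.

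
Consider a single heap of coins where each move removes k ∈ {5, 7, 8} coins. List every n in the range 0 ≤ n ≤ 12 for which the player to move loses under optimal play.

0, 1, 2, 3, 4

Grundy values for subtraction set {5, 7, 8}:
g(0) = mex{} = 0
g(1) = mex{} = 0
g(2) = mex{} = 0
g(3) = mex{} = 0
g(4) = mex{} = 0
g(5) = mex{0} = 1
g(6) = mex{0} = 1
g(7) = mex{0} = 1
g(8) = mex{0} = 1
g(9) = mex{0} = 1
g(10) = mex{0,1} = 2
g(11) = mex{0,1} = 2
g(12) = mex{0,1} = 2
The P-positions (g = 0) in 0..12 are 0, 1, 2, 3, 4.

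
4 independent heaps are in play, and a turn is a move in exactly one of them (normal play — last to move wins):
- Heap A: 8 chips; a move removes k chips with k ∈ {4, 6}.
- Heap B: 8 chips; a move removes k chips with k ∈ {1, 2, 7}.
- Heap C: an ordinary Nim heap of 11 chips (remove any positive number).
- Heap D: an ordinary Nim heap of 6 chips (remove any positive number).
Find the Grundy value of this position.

13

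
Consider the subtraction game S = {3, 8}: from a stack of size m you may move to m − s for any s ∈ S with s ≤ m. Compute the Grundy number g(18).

0

Compute g(0), g(1), … for moves {3, 8}:
k:     0  1  2  3  4  5  6  7  8  9 10 11 12 13 14 15 16 17 18
g(k):  0  0  0  1  1  1  0  0  2  1  1  0  0  0  1  1  1  0  0
So g(18) = 0.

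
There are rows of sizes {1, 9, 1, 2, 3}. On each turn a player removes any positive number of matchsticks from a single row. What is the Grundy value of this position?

8

Bitwise XOR of the heap sizes:
  0001  (1)
  1001  (9)
  0001  (1)
  0010  (2)
  0011  (3)
  ----
  1000  (8)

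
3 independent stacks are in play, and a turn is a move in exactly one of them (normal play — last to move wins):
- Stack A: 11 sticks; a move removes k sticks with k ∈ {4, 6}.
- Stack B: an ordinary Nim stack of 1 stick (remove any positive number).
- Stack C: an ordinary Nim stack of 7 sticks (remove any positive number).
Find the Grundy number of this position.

Grundy values for stack A (subtraction set {4, 6}):
g(0) = mex{} = 0
g(1) = mex{} = 0
g(2) = mex{} = 0
g(3) = mex{} = 0
g(4) = mex{0} = 1
g(5) = mex{0} = 1
g(6) = mex{0} = 1
g(7) = mex{0} = 1
g(8) = mex{0,1} = 2
g(9) = mex{0,1} = 2
g(10) = mex{1} = 0
g(11) = mex{1} = 0
So g(11) = 0.
Stack B is a plain Nim stack of size 1, so its Grundy value is 1.
Stack C is a plain Nim stack of size 7, so its Grundy value is 7.
The value of a disjunctive sum is the nim-sum of the parts.
Combined value = 0 ⊕ 1 ⊕ 7 = 6.

6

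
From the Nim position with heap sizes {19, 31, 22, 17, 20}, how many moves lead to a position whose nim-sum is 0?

5

Nim-sum: 19 ^ 31 ^ 22 ^ 17 ^ 20 = 31.
The overall nim-sum is X = 31. A heap of size p has a winning move iff p XOR X < p (reduce it to p XOR X).
  19: 19 XOR 31 = 12 < 19 — winning move (to 12).
  31: 31 XOR 31 = 0 < 31 — winning move (to 0).
  22: 22 XOR 31 = 9 < 22 — winning move (to 9).
  17: 17 XOR 31 = 14 < 17 — winning move (to 14).
  20: 20 XOR 31 = 11 < 20 — winning move (to 11).
That gives 5 winning moves.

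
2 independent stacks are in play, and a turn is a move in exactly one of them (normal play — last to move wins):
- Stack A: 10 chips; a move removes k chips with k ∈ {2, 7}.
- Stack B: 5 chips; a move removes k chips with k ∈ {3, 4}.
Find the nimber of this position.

For stack A, compute g(0), g(1), … with moves {2, 7}:
k:     0  1  2  3  4  5  6  7  8  9 10
g(k):  0  0  1  1  0  0  1  1  2  0  0
So g(10) = 0.
Grundy values for stack B (subtraction set {3, 4}):
g(0) = mex{} = 0
g(1) = mex{} = 0
g(2) = mex{} = 0
g(3) = mex{0} = 1
g(4) = mex{0} = 1
g(5) = mex{0} = 1
So g(5) = 1.
The value of a disjunctive sum is the nim-sum of the parts.
Combined value = 0 XOR 1 = 1.

1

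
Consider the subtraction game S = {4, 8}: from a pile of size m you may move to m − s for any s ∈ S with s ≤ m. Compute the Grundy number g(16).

Build the Grundy sequence with g(k) = mex{g(k−s) : s ∈ {4, 8}, s ≤ k}:
k:     0  1  2  3  4  5  6  7  8  9 10 11 12 13 14 15 16
g(k):  0  0  0  0  1  1  1  1  2  2  2  2  0  0  0  0  1
So g(16) = 1.

1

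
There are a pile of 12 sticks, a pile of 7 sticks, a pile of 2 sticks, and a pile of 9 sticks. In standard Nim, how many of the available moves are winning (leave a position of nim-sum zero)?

0

Nim-sum: 12 XOR 7 XOR 2 XOR 9 = 0.
The nim-sum is already 0, so every move leaves a nonzero nim-sum — there are no winning moves.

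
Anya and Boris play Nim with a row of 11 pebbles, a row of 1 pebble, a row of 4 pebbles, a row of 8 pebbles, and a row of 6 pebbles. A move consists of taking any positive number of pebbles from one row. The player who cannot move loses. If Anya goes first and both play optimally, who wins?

Boris wins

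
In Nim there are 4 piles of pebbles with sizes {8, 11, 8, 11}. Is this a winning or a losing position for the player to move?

Compute the nim-sum pairwise:
8 XOR 11 = 3
3 XOR 8 = 11
11 XOR 11 = 0
The nim-sum is 0, so this is a P-position: the player to move is in a losing position under optimal play.

Losing position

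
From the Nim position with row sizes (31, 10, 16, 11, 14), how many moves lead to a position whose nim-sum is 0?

0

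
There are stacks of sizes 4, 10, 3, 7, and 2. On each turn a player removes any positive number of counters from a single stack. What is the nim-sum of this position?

Compute the nim-sum pairwise:
4 ⊕ 10 = 14
14 ⊕ 3 = 13
13 ⊕ 7 = 10
10 ⊕ 2 = 8

8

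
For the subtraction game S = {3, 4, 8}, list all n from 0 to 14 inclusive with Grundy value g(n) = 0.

0, 1, 2, 7, 12, 13, 14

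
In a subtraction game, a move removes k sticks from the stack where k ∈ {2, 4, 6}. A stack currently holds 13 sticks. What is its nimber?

Build the Grundy sequence with g(k) = mex{g(k−s) : s ∈ {2, 4, 6}, s ≤ k}:
g(0) = mex{} = 0
g(1) = mex{} = 0
g(2) = mex{0} = 1
g(3) = mex{0} = 1
g(4) = mex{0,1} = 2
g(5) = mex{0,1} = 2
g(6) = mex{0,1,2} = 3
g(7) = mex{0,1,2} = 3
g(8) = mex{1,2,3} = 0
g(9) = mex{1,2,3} = 0
g(10) = mex{0,2,3} = 1
g(11) = mex{0,2,3} = 1
g(12) = mex{0,1,3} = 2
g(13) = mex{0,1,3} = 2
So g(13) = 2.

2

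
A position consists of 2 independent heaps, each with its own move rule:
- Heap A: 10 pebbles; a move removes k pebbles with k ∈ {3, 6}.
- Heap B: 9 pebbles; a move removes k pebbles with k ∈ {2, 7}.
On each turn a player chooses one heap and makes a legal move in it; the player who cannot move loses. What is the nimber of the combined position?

0

Build the Grundy sequence for heap A with g(k) = mex{g(k−s) : s ∈ {3, 6}, s ≤ k}:
g(0) = mex{} = 0
g(1) = mex{} = 0
g(2) = mex{} = 0
g(3) = mex{0} = 1
g(4) = mex{0} = 1
g(5) = mex{0} = 1
g(6) = mex{0,1} = 2
g(7) = mex{0,1} = 2
g(8) = mex{0,1} = 2
g(9) = mex{1,2} = 0
g(10) = mex{1,2} = 0
So g(10) = 0.
Build the Grundy sequence for heap B with g(k) = mex{g(k−s) : s ∈ {2, 7}, s ≤ k}:
g(0) = mex{} = 0
g(1) = mex{} = 0
g(2) = mex{0} = 1
g(3) = mex{0} = 1
g(4) = mex{1} = 0
g(5) = mex{1} = 0
g(6) = mex{0} = 1
g(7) = mex{0} = 1
g(8) = mex{0,1} = 2
g(9) = mex{1} = 0
So g(9) = 0.
The value of a disjunctive sum is the nim-sum of the parts.
Combined value = 0 XOR 0 = 0.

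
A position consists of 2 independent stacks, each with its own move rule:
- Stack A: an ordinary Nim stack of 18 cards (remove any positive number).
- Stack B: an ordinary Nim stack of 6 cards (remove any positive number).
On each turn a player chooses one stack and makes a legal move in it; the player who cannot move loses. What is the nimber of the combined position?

Stack A is a plain Nim stack of size 18, so its Grundy value is 18.
Stack B is a plain Nim stack of size 6, so its Grundy value is 6.
By the Sprague-Grundy theorem, the Grundy value of a sum of independent games is the XOR of the component values.
Combined value = 18 ⊕ 6 = 20.

20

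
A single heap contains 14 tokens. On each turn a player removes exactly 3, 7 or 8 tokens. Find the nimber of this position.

Build the Grundy sequence with g(k) = mex{g(k−s) : s ∈ {3, 7, 8}, s ≤ k}:
k:     0  1  2  3  4  5  6  7  8  9 10 11 12 13 14
g(k):  0  0  0  1  1  1  0  2  2  1  3  0  0  2  1
So g(14) = 1.

1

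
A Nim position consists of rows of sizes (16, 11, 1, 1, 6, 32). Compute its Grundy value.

61

Nim-sum: 16 ^ 11 ^ 1 ^ 1 ^ 6 ^ 32 = 61.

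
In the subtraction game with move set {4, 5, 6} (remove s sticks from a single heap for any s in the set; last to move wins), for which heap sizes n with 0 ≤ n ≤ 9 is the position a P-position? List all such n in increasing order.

Grundy values for subtraction set {4, 5, 6}:
k:     0  1  2  3  4  5  6  7  8  9
g(k):  0  0  0  0  1  1  1  1  2  2
The P-positions (g = 0) in 0..9 are 0, 1, 2, 3.

0, 1, 2, 3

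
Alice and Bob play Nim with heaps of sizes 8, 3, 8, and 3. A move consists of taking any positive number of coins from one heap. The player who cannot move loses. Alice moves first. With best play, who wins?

Bob wins

Write each in binary and XOR column by column:
  1000  (8)
  0011  (3)
  1000  (8)
  0011  (3)
  ----
  0000  (0)
The nim-sum is 0, so this is a P-position: the player to move is in a losing position under optimal play; Alice is about to move from it and so loses — Bob wins.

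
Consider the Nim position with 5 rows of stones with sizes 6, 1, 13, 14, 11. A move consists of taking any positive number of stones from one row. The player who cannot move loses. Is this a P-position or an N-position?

Compute the nim-sum pairwise:
6 ^ 1 = 7
7 ^ 13 = 10
10 ^ 14 = 4
4 ^ 11 = 15
The nim-sum is 15 ≠ 0, so this is an N-position: the player to move can win.

N-position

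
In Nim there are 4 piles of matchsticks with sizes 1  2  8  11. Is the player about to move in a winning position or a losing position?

Nim-sum: 1 XOR 2 XOR 8 XOR 11 = 0.
The nim-sum is 0, so this is a P-position: the player to move is in a losing position under optimal play.

Losing position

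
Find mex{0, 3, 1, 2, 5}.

4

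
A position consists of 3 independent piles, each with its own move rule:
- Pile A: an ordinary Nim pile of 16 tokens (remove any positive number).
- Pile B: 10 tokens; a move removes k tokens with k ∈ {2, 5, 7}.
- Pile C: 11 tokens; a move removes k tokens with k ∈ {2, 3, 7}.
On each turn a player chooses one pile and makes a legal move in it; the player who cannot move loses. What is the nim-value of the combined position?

Pile A is a plain Nim pile of size 16, so its Grundy value is 16.
Build the Grundy sequence for pile B with g(k) = mex{g(k−s) : s ∈ {2, 5, 7}, s ≤ k}:
k:     0  1  2  3  4  5  6  7  8  9 10
g(k):  0  0  1  1  0  2  1  3  2  2  0
So g(10) = 0.
For pile C, compute g(0), g(1), … with moves {2, 3, 7}:
g(0) = mex{} = 0
g(1) = mex{} = 0
g(2) = mex{0} = 1
g(3) = mex{0} = 1
g(4) = mex{0,1} = 2
g(5) = mex{1} = 0
g(6) = mex{1,2} = 0
g(7) = mex{0,2} = 1
g(8) = mex{0} = 1
g(9) = mex{0,1} = 2
g(10) = mex{1} = 0
g(11) = mex{1,2} = 0
So g(11) = 0.
By the Sprague-Grundy theorem, the Grundy value of a sum of independent games is the XOR of the component values.
Combined value = 16 XOR 0 XOR 0 = 16.

16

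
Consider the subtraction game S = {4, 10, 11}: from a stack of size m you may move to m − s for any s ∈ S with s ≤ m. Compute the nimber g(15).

0

Compute g(0), g(1), … for moves {4, 10, 11}:
k:     0  1  2  3  4  5  6  7  8  9 10 11 12 13 14 15
g(k):  0  0  0  0  1  1  1  1  0  0  2  2  1  1  3  0
So g(15) = 0.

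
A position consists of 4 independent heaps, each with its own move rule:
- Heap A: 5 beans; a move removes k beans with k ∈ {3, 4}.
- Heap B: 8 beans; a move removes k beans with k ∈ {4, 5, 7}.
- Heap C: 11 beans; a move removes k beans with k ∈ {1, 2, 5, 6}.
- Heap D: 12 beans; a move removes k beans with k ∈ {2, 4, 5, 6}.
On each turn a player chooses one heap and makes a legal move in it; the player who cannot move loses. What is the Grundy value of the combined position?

Build the Grundy sequence for heap A with g(k) = mex{g(k−s) : s ∈ {3, 4}, s ≤ k}:
g(0) = mex{} = 0
g(1) = mex{} = 0
g(2) = mex{} = 0
g(3) = mex{0} = 1
g(4) = mex{0} = 1
g(5) = mex{0} = 1
So g(5) = 1.
Build the Grundy sequence for heap B with g(k) = mex{g(k−s) : s ∈ {4, 5, 7}, s ≤ k}:
g(0) = mex{} = 0
g(1) = mex{} = 0
g(2) = mex{} = 0
g(3) = mex{} = 0
g(4) = mex{0} = 1
g(5) = mex{0} = 1
g(6) = mex{0} = 1
g(7) = mex{0} = 1
g(8) = mex{0,1} = 2
So g(8) = 2.
For heap C, compute g(0), g(1), … with moves {1, 2, 5, 6}:
k:     0  1  2  3  4  5  6  7  8  9 10 11
g(k):  0  1  2  0  1  2  3  0  1  2  0  1
So g(11) = 1.
For heap D, compute g(0), g(1), … with moves {2, 4, 5, 6}:
g(0) = mex{} = 0
g(1) = mex{} = 0
g(2) = mex{0} = 1
g(3) = mex{0} = 1
g(4) = mex{0,1} = 2
g(5) = mex{0,1} = 2
g(6) = mex{0,1,2} = 3
g(7) = mex{0,1,2} = 3
g(8) = mex{1,2,3} = 0
g(9) = mex{1,2,3} = 0
g(10) = mex{0,2,3} = 1
g(11) = mex{0,2,3} = 1
g(12) = mex{0,1,3} = 2
So g(12) = 2.
The value of a disjunctive sum is the nim-sum of the parts.
Combined value = 1 ⊕ 2 ⊕ 1 ⊕ 2 = 0.

0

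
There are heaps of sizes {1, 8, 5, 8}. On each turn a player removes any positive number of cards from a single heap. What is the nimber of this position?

4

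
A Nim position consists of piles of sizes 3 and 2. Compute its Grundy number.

1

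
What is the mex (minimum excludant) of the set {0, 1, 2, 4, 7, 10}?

The values 0, 1, 2 are all present; 3 is the first non-negative integer missing from the set.

3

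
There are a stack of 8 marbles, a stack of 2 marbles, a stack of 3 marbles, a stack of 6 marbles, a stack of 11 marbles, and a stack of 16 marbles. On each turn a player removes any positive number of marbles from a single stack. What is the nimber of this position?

20

Compute the nim-sum pairwise:
8 ^ 2 = 10
10 ^ 3 = 9
9 ^ 6 = 15
15 ^ 11 = 4
4 ^ 16 = 20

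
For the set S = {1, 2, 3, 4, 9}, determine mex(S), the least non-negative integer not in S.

0 is not in the set, so the mex is 0.

0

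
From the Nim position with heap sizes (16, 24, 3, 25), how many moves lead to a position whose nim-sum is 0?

3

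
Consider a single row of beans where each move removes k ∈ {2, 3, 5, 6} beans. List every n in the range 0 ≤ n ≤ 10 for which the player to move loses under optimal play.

Build the Grundy sequence with g(k) = mex{g(k−s) : s ∈ {2, 3, 5, 6}, s ≤ k}:
k:     0  1  2  3  4  5  6  7  8  9 10
g(k):  0  0  1  1  2  2  3  3  0  0  1
The P-positions (g = 0) in 0..10 are 0, 1, 8, 9.

0, 1, 8, 9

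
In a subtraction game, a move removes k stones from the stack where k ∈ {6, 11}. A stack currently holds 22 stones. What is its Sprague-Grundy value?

0

Build the Grundy sequence with g(k) = mex{g(k−s) : s ∈ {6, 11}, s ≤ k}:
k:     0  1  2  3  4  5  6  7  8  9 10 11 12 13 14 15 16 17 18 19 20 21 22
g(k):  0  0  0  0  0  0  1  1  1  1  1  1  2  2  2  2  2  0  0  0  0  0  0
So g(22) = 0.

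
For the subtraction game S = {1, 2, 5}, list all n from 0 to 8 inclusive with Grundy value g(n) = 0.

0, 3, 6

Build the Grundy sequence with g(k) = mex{g(k−s) : s ∈ {1, 2, 5}, s ≤ k}:
k:     0  1  2  3  4  5  6  7  8
g(k):  0  1  2  0  1  2  0  1  2
The P-positions (g = 0) in 0..8 are 0, 3, 6.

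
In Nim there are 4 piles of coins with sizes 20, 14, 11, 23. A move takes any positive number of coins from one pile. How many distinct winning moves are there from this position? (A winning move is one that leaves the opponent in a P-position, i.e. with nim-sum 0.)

3

Nim-sum: 20 ⊕ 14 ⊕ 11 ⊕ 23 = 6.
The overall nim-sum is X = 6. A pile of size p has a winning move iff p XOR X < p (reduce it to p XOR X).
  20: 20 XOR 6 = 18 < 20 — winning move (to 18).
  14: 14 XOR 6 = 8 < 14 — winning move (to 8).
  11: 11 XOR 6 = 13 ≥ 11 — no move.
  23: 23 XOR 6 = 17 < 23 — winning move (to 17).
That gives 3 winning moves.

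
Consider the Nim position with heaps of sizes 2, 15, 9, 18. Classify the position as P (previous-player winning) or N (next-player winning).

Nim-sum: 2 ^ 15 ^ 9 ^ 18 = 22.
The nim-sum is 22 ≠ 0, so this is an N-position: the player to move can win.

N-position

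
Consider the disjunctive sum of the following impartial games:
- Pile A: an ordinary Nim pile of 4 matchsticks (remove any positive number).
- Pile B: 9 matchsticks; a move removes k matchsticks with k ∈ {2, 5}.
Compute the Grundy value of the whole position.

Pile A is a plain Nim pile of size 4, so its Grundy value is 4.
Grundy values for pile B (subtraction set {2, 5}):
k:     0  1  2  3  4  5  6  7  8  9
g(k):  0  0  1  1  0  2  1  0  0  1
So g(9) = 1.
The value of a disjunctive sum is the nim-sum of the parts.
Combined value = 4 XOR 1 = 5.

5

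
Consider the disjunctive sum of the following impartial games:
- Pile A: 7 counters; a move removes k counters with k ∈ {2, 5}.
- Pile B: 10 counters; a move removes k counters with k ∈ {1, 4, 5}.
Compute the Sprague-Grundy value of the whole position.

For pile A, compute g(0), g(1), … with moves {2, 5}:
g(0) = mex{} = 0
g(1) = mex{} = 0
g(2) = mex{0} = 1
g(3) = mex{0} = 1
g(4) = mex{1} = 0
g(5) = mex{0,1} = 2
g(6) = mex{0} = 1
g(7) = mex{1,2} = 0
So g(7) = 0.
Build the Grundy sequence for pile B with g(k) = mex{g(k−s) : s ∈ {1, 4, 5}, s ≤ k}:
g(0) = mex{} = 0
g(1) = mex{0} = 1
g(2) = mex{1} = 0
g(3) = mex{0} = 1
g(4) = mex{0,1} = 2
g(5) = mex{0,1,2} = 3
g(6) = mex{0,1,3} = 2
g(7) = mex{0,1,2} = 3
g(8) = mex{1,2,3} = 0
g(9) = mex{0,2,3} = 1
g(10) = mex{1,2,3} = 0
So g(10) = 0.
The value of a disjunctive sum is the nim-sum of the parts.
Combined value = 0 ⊕ 0 = 0.

0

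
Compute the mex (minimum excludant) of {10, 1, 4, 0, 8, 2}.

3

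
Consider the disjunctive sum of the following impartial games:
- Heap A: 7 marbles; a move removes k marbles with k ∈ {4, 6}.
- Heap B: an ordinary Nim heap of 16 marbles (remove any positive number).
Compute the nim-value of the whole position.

17

Grundy values for heap A (subtraction set {4, 6}):
k:     0  1  2  3  4  5  6  7
g(k):  0  0  0  0  1  1  1  1
So g(7) = 1.
Heap B is a plain Nim heap of size 16, so its Grundy value is 16.
By the Sprague-Grundy theorem, the Grundy value of a sum of independent games is the XOR of the component values.
Combined value = 1 ⊕ 16 = 17.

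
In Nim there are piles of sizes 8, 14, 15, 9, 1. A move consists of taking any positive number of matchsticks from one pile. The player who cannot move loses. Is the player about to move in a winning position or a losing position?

Winning position

Nim-sum: 8 ⊕ 14 ⊕ 15 ⊕ 9 ⊕ 1 = 1.
The nim-sum is 1 ≠ 0, so this is an N-position: the player to move can win.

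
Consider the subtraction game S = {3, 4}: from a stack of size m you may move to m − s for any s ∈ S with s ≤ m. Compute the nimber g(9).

Build the Grundy sequence with g(k) = mex{g(k−s) : s ∈ {3, 4}, s ≤ k}:
k:     0  1  2  3  4  5  6  7  8  9
g(k):  0  0  0  1  1  1  2  0  0  0
So g(9) = 0.

0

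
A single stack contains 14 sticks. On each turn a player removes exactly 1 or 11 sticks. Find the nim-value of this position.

0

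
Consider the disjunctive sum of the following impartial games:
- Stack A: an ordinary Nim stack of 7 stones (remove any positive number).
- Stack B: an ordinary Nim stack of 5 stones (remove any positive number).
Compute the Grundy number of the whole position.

2

Stack A is a plain Nim stack of size 7, so its Grundy value is 7.
Stack B is a plain Nim stack of size 5, so its Grundy value is 5.
By the Sprague-Grundy theorem, the Grundy value of a sum of independent games is the XOR of the component values.
Combined value = 7 XOR 5 = 2.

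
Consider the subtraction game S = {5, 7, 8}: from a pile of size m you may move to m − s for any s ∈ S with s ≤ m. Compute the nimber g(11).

2

Grundy values for subtraction set {5, 7, 8}:
g(0) = mex{} = 0
g(1) = mex{} = 0
g(2) = mex{} = 0
g(3) = mex{} = 0
g(4) = mex{} = 0
g(5) = mex{0} = 1
g(6) = mex{0} = 1
g(7) = mex{0} = 1
g(8) = mex{0} = 1
g(9) = mex{0} = 1
g(10) = mex{0,1} = 2
g(11) = mex{0,1} = 2
So g(11) = 2.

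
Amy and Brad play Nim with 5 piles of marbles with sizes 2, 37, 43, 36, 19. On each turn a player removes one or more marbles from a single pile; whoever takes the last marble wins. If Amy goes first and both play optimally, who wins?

Amy wins

Compute the nim-sum pairwise:
2 XOR 37 = 39
39 XOR 43 = 12
12 XOR 36 = 40
40 XOR 19 = 59
The nim-sum is 59 ≠ 0, so this is an N-position: the player to move can win; Amy has a winning move.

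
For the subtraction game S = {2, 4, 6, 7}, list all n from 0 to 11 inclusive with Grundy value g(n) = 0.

0, 1, 9, 10

Build the Grundy sequence with g(k) = mex{g(k−s) : s ∈ {2, 4, 6, 7}, s ≤ k}:
g(0) = mex{} = 0
g(1) = mex{} = 0
g(2) = mex{0} = 1
g(3) = mex{0} = 1
g(4) = mex{0,1} = 2
g(5) = mex{0,1} = 2
g(6) = mex{0,1,2} = 3
g(7) = mex{0,1,2} = 3
g(8) = mex{0,1,2,3} = 4
g(9) = mex{1,2,3} = 0
g(10) = mex{1,2,3,4} = 0
g(11) = mex{0,2,3} = 1
The P-positions (g = 0) in 0..11 are 0, 1, 9, 10.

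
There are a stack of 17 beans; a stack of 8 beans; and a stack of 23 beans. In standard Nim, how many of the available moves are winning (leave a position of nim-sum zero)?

1

Nim-sum: 17 ⊕ 8 ⊕ 23 = 14.
The overall nim-sum is X = 14. A stack of size p has a winning move iff p XOR X < p (reduce it to p XOR X).
  17: 17 XOR 14 = 31 ≥ 17 — no move.
  8: 8 XOR 14 = 6 < 8 — winning move (to 6).
  23: 23 XOR 14 = 25 ≥ 23 — no move.
That gives 1 winning move.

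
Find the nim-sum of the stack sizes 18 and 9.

27

Compute the nim-sum pairwise:
18 ^ 9 = 27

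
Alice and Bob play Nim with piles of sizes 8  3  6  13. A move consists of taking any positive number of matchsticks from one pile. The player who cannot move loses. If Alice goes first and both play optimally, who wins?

Bitwise XOR of the heap sizes:
  1000  (8)
  0011  (3)
  0110  (6)
  1101  (13)
  ----
  0000  (0)
The nim-sum is 0, so this is a P-position: the player to move is in a losing position under optimal play; Alice is about to move from it and so loses — Bob wins.

Bob wins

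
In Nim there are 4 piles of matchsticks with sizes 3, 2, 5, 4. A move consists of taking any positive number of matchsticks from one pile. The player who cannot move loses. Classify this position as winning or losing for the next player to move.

Losing position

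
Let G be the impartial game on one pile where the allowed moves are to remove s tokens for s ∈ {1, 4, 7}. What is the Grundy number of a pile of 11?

1

Grundy values for subtraction set {1, 4, 7}:
g(0) = mex{} = 0
g(1) = mex{0} = 1
g(2) = mex{1} = 0
g(3) = mex{0} = 1
g(4) = mex{0,1} = 2
g(5) = mex{1,2} = 0
g(6) = mex{0} = 1
g(7) = mex{0,1} = 2
g(8) = mex{1,2} = 0
g(9) = mex{0} = 1
g(10) = mex{1} = 0
g(11) = mex{0,2} = 1
So g(11) = 1.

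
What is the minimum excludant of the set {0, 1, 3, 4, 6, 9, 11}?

2

The values 0, 1 are all present; 2 is the first non-negative integer missing from the set.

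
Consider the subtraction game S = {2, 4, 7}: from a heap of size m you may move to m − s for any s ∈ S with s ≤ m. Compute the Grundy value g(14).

Grundy values for subtraction set {2, 4, 7}:
g(0) = mex{} = 0
g(1) = mex{} = 0
g(2) = mex{0} = 1
g(3) = mex{0} = 1
g(4) = mex{0,1} = 2
g(5) = mex{0,1} = 2
g(6) = mex{1,2} = 0
g(7) = mex{0,1,2} = 3
g(8) = mex{0,2} = 1
g(9) = mex{1,2,3} = 0
g(10) = mex{0,1} = 2
g(11) = mex{0,2,3} = 1
g(12) = mex{1,2} = 0
g(13) = mex{0,1} = 2
g(14) = mex{0,2,3} = 1
So g(14) = 1.

1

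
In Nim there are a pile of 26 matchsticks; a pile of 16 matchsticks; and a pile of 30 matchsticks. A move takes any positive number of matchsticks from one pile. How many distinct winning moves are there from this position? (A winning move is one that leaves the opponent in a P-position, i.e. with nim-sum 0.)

Nim-sum: 26 XOR 16 XOR 30 = 20.
The overall nim-sum is X = 20. A pile of size p has a winning move iff p XOR X < p (reduce it to p XOR X).
  26: 26 XOR 20 = 14 < 26 — winning move (to 14).
  16: 16 XOR 20 = 4 < 16 — winning move (to 4).
  30: 30 XOR 20 = 10 < 30 — winning move (to 10).
That gives 3 winning moves.

3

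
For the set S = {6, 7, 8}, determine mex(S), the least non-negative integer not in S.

0

0 is not in the set, so the mex is 0.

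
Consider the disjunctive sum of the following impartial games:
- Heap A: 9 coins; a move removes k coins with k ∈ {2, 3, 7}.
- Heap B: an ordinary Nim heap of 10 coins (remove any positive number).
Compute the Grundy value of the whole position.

8

Build the Grundy sequence for heap A with g(k) = mex{g(k−s) : s ∈ {2, 3, 7}, s ≤ k}:
k:     0  1  2  3  4  5  6  7  8  9
g(k):  0  0  1  1  2  0  0  1  1  2
So g(9) = 2.
Heap B is a plain Nim heap of size 10, so its Grundy value is 10.
By the Sprague-Grundy theorem, the Grundy value of a sum of independent games is the XOR of the component values.
Combined value = 2 XOR 10 = 8.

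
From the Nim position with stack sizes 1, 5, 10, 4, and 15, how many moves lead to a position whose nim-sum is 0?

Nim-sum: 1 XOR 5 XOR 10 XOR 4 XOR 15 = 5.
The overall nim-sum is X = 5. A stack of size p has a winning move iff p XOR X < p (reduce it to p XOR X).
  1: 1 XOR 5 = 4 ≥ 1 — no move.
  5: 5 XOR 5 = 0 < 5 — winning move (to 0).
  10: 10 XOR 5 = 15 ≥ 10 — no move.
  4: 4 XOR 5 = 1 < 4 — winning move (to 1).
  15: 15 XOR 5 = 10 < 15 — winning move (to 10).
That gives 3 winning moves.

3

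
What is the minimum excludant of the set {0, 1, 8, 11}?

The values 0, 1 are all present; 2 is the first non-negative integer missing from the set.

2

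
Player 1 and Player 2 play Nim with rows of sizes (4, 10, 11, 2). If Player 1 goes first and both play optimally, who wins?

Nim-sum: 4 ^ 10 ^ 11 ^ 2 = 7.
The nim-sum is 7 ≠ 0, so this is an N-position: the player to move can win; Player 1 has a winning move.

Player 1 wins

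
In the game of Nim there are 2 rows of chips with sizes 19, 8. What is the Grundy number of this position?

27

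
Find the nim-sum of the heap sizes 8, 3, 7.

Compute the nim-sum pairwise:
8 ^ 3 = 11
11 ^ 7 = 12

12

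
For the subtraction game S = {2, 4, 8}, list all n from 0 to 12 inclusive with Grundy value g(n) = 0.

Build the Grundy sequence with g(k) = mex{g(k−s) : s ∈ {2, 4, 8}, s ≤ k}:
g(0) = mex{} = 0
g(1) = mex{} = 0
g(2) = mex{0} = 1
g(3) = mex{0} = 1
g(4) = mex{0,1} = 2
g(5) = mex{0,1} = 2
g(6) = mex{1,2} = 0
g(7) = mex{1,2} = 0
g(8) = mex{0,2} = 1
g(9) = mex{0,2} = 1
g(10) = mex{0,1} = 2
g(11) = mex{0,1} = 2
g(12) = mex{1,2} = 0
The P-positions (g = 0) in 0..12 are 0, 1, 6, 7, 12.

0, 1, 6, 7, 12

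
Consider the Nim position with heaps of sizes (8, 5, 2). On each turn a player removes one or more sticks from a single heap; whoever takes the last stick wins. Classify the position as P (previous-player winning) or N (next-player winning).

N-position

Compute the nim-sum pairwise:
8 ⊕ 5 = 13
13 ⊕ 2 = 15
The nim-sum is 15 ≠ 0, so this is an N-position: the player to move can win.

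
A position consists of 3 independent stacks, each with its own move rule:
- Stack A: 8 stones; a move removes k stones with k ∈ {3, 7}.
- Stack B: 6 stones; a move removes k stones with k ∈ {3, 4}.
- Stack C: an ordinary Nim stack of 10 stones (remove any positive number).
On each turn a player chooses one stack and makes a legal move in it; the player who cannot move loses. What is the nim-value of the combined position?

For stack A, compute g(0), g(1), … with moves {3, 7}:
k:     0  1  2  3  4  5  6  7  8
g(k):  0  0  0  1  1  1  0  2  2
So g(8) = 2.
Build the Grundy sequence for stack B with g(k) = mex{g(k−s) : s ∈ {3, 4}, s ≤ k}:
g(0) = mex{} = 0
g(1) = mex{} = 0
g(2) = mex{} = 0
g(3) = mex{0} = 1
g(4) = mex{0} = 1
g(5) = mex{0} = 1
g(6) = mex{0,1} = 2
So g(6) = 2.
Stack C is a plain Nim stack of size 10, so its Grundy value is 10.
By the Sprague-Grundy theorem, the Grundy value of a sum of independent games is the XOR of the component values.
Combined value = 2 ⊕ 2 ⊕ 10 = 10.

10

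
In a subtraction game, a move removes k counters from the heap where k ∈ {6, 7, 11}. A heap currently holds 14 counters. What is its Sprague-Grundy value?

2

Grundy values for subtraction set {6, 7, 11}:
k:     0  1  2  3  4  5  6  7  8  9 10 11 12 13 14
g(k):  0  0  0  0  0  0  1  1  1  1  1  1  2  2  2
So g(14) = 2.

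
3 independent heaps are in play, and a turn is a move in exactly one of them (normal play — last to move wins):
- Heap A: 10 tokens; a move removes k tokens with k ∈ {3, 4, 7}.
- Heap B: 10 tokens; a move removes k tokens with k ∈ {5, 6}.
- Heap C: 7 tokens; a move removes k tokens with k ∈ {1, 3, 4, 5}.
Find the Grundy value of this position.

1

Grundy values for heap A (subtraction set {3, 4, 7}):
g(0) = mex{} = 0
g(1) = mex{} = 0
g(2) = mex{} = 0
g(3) = mex{0} = 1
g(4) = mex{0} = 1
g(5) = mex{0} = 1
g(6) = mex{0,1} = 2
g(7) = mex{0,1} = 2
g(8) = mex{0,1} = 2
g(9) = mex{0,1,2} = 3
g(10) = mex{1,2} = 0
So g(10) = 0.
Build the Grundy sequence for heap B with g(k) = mex{g(k−s) : s ∈ {5, 6}, s ≤ k}:
g(0) = mex{} = 0
g(1) = mex{} = 0
g(2) = mex{} = 0
g(3) = mex{} = 0
g(4) = mex{} = 0
g(5) = mex{0} = 1
g(6) = mex{0} = 1
g(7) = mex{0} = 1
g(8) = mex{0} = 1
g(9) = mex{0} = 1
g(10) = mex{0,1} = 2
So g(10) = 2.
Build the Grundy sequence for heap C with g(k) = mex{g(k−s) : s ∈ {1, 3, 4, 5}, s ≤ k}:
k:     0  1  2  3  4  5  6  7
g(k):  0  1  0  1  2  3  2  3
So g(7) = 3.
By the Sprague-Grundy theorem, the Grundy value of a sum of independent games is the XOR of the component values.
Combined value = 0 ⊕ 2 ⊕ 3 = 1.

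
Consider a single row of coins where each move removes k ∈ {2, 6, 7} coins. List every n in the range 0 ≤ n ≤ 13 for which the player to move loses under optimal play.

0, 1, 4, 5, 9, 13

Compute g(0), g(1), … for moves {2, 6, 7}:
g(0) = mex{} = 0
g(1) = mex{} = 0
g(2) = mex{0} = 1
g(3) = mex{0} = 1
g(4) = mex{1} = 0
g(5) = mex{1} = 0
g(6) = mex{0} = 1
g(7) = mex{0} = 1
g(8) = mex{0,1} = 2
g(9) = mex{1} = 0
g(10) = mex{0,1,2} = 3
g(11) = mex{0} = 1
g(12) = mex{0,1,3} = 2
g(13) = mex{1} = 0
The P-positions (g = 0) in 0..13 are 0, 1, 4, 5, 9, 13.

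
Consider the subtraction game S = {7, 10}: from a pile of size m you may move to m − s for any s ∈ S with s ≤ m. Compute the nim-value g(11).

1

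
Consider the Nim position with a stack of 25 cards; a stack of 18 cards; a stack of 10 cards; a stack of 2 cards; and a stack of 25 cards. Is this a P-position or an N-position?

N-position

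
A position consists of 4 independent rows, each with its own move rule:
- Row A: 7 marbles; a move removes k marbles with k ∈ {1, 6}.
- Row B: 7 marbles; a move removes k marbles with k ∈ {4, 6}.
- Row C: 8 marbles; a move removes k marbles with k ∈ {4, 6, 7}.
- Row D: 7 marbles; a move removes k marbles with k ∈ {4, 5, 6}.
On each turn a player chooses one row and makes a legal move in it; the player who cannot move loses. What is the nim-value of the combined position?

For row A, compute g(0), g(1), … with moves {1, 6}:
k:     0  1  2  3  4  5  6  7
g(k):  0  1  0  1  0  1  2  0
So g(7) = 0.
For row B, compute g(0), g(1), … with moves {4, 6}:
k:     0  1  2  3  4  5  6  7
g(k):  0  0  0  0  1  1  1  1
So g(7) = 1.
For row C, compute g(0), g(1), … with moves {4, 6, 7}:
k:     0  1  2  3  4  5  6  7  8
g(k):  0  0  0  0  1  1  1  1  2
So g(8) = 2.
Build the Grundy sequence for row D with g(k) = mex{g(k−s) : s ∈ {4, 5, 6}, s ≤ k}:
g(0) = mex{} = 0
g(1) = mex{} = 0
g(2) = mex{} = 0
g(3) = mex{} = 0
g(4) = mex{0} = 1
g(5) = mex{0} = 1
g(6) = mex{0} = 1
g(7) = mex{0} = 1
So g(7) = 1.
By the Sprague-Grundy theorem, the Grundy value of a sum of independent games is the XOR of the component values.
Combined value = 0 ⊕ 1 ⊕ 2 ⊕ 1 = 2.

2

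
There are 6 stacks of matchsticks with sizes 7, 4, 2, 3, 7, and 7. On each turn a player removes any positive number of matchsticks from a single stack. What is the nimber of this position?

2

Write each in binary and XOR column by column:
  111  (7)
  100  (4)
  010  (2)
  011  (3)
  111  (7)
  111  (7)
  ---
  010  (2)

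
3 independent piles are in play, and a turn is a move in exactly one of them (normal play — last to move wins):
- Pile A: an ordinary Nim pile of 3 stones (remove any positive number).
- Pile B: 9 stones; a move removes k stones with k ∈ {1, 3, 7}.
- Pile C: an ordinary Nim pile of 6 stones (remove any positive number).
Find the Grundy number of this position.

Pile A is a plain Nim pile of size 3, so its Grundy value is 3.
For pile B, compute g(0), g(1), … with moves {1, 3, 7}:
g(0) = mex{} = 0
g(1) = mex{0} = 1
g(2) = mex{1} = 0
g(3) = mex{0} = 1
g(4) = mex{1} = 0
g(5) = mex{0} = 1
g(6) = mex{1} = 0
g(7) = mex{0} = 1
g(8) = mex{1} = 0
g(9) = mex{0} = 1
So g(9) = 1.
Pile C is a plain Nim pile of size 6, so its Grundy value is 6.
By the Sprague-Grundy theorem, the Grundy value of a sum of independent games is the XOR of the component values.
Combined value = 3 ⊕ 1 ⊕ 6 = 4.

4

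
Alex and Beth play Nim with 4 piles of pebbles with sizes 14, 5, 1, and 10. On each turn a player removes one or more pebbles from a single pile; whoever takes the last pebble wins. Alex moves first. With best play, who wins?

In binary:
  1110  (14)
  0101  (5)
  0001  (1)
  1010  (10)
  ----
  0000  (0)
The nim-sum is 0, so this is a P-position: the player to move is in a losing position under optimal play; Alex is about to move from it and so loses — Beth wins.

Beth wins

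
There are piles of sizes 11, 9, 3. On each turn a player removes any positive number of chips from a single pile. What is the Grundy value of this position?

1

In binary:
  1011  (11)
  1001  (9)
  0011  (3)
  ----
  0001  (1)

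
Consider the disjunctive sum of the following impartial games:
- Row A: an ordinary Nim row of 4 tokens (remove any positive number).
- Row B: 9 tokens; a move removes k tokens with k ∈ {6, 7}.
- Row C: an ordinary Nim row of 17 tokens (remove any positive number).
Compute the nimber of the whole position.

20

Row A is a plain Nim row of size 4, so its Grundy value is 4.
Grundy values for row B (subtraction set {6, 7}):
g(0) = mex{} = 0
g(1) = mex{} = 0
g(2) = mex{} = 0
g(3) = mex{} = 0
g(4) = mex{} = 0
g(5) = mex{} = 0
g(6) = mex{0} = 1
g(7) = mex{0} = 1
g(8) = mex{0} = 1
g(9) = mex{0} = 1
So g(9) = 1.
Row C is a plain Nim row of size 17, so its Grundy value is 17.
By the Sprague-Grundy theorem, the Grundy value of a sum of independent games is the XOR of the component values.
Combined value = 4 ⊕ 1 ⊕ 17 = 20.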